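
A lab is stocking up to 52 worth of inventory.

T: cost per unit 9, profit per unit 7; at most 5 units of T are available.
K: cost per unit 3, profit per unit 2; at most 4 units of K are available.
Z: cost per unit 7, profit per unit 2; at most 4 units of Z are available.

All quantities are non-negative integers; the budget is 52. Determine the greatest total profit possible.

39

5×T and 1×Z: cost 52 ≤ 52, profit 5·7 + 1·2 = 37.
5×T and 2×K: cost 51 ≤ 52, profit 5·7 + 2·2 = 39.
Best is 39.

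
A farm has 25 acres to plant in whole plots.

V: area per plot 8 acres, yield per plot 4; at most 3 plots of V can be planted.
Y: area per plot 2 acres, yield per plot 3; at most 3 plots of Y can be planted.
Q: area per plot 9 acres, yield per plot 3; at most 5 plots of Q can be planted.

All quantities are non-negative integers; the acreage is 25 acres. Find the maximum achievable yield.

This is a bounded integer knapsack.
Y has the best ratio (3/2); taking only Y gives at most 3×3 = 9 (stopped by the supply cap of 3).
Mixing does better — 2×V and 3×Y: area 22 ≤ 25, yield 2·4 + 3·3 = 17.

17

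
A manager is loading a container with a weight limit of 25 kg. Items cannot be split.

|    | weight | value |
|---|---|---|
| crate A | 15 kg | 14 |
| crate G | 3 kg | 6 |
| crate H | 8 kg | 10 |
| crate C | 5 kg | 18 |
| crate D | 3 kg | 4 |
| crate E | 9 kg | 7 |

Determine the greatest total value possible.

41

Allowing fractional choices, the relaxed optimum would be about 43.6, but items are indivisible.
crate H + crate C + crate D + crate E: weight 8 + 5 + 3 + 9 = 25 ≤ 25, value 10 + 18 + 4 + 7 = 39.
crate G + crate H + crate C + crate E: weight 3 + 8 + 5 + 9 = 25 ≤ 25, value 6 + 10 + 18 + 7 = 41.
Best is crate G, crate H, crate C, and crate E with total value 41.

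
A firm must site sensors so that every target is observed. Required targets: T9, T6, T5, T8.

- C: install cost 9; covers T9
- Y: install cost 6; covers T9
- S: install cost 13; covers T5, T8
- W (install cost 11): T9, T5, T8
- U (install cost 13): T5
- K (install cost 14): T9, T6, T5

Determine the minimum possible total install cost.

25

Choose W and K: together they cover T9, T6, T5, T8 — every target.
Total install cost: 11 + 14 = 25.
No cover costs less than 25.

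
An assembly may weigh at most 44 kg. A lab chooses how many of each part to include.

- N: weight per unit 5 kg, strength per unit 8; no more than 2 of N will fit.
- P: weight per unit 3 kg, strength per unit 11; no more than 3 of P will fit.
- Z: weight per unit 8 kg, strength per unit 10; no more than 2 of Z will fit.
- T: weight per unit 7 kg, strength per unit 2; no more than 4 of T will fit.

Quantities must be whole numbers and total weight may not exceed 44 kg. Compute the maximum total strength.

P has the best ratio (11/3); taking only P gives at most 3×11 = 33 (stopped by the supply cap of 3).
Mixing does better — 2×N, 3×P, 2×Z, and 1×T: weight 42 ≤ 44, strength 2·8 + 3·11 + 2·10 + 1·2 = 71.

71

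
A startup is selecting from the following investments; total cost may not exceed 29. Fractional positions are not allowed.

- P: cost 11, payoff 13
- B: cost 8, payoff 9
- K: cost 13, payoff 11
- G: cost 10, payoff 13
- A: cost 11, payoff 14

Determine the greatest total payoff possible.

Allowing fractional choices, the relaxed optimum would be about 36.5, but investments are indivisible.
B + G + A: cost 8 + 10 + 11 = 29 ≤ 29, payoff 9 + 13 + 14 = 36.
P + B + G: cost 11 + 8 + 10 = 29 ≤ 29, payoff 13 + 9 + 13 = 35.
Best is B, G, and A with total payoff 36.

36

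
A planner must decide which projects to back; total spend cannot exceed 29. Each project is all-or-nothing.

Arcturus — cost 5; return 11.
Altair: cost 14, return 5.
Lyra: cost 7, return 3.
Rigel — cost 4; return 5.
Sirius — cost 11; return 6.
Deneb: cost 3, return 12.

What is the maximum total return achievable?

Take Arcturus, Rigel, Sirius, and Deneb: cost 5 + 4 + 11 + 3 = 23 ≤ 29, return 11 + 5 + 6 + 12 = 34.
No other feasible combination does better.

34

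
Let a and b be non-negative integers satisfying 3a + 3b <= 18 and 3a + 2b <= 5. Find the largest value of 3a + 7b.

The continuous relaxation peaks at (0, 2.5) with value 17.50; rounding to a feasible lattice point costs some objective.
(a,b)=(0,2): 3·0+3·2=6≤18, 3·0+2·2=4≤5, objective 14.
(a,b)=(1,1): 3·1+3·1=6≤18, 3·1+2·1=5≤5, objective 10.
(a,b)=(0,1): 3·0+3·1=3≤18, 3·0+2·1=2≤5, objective 7.
The best lattice point is (0,2), giving 14.

14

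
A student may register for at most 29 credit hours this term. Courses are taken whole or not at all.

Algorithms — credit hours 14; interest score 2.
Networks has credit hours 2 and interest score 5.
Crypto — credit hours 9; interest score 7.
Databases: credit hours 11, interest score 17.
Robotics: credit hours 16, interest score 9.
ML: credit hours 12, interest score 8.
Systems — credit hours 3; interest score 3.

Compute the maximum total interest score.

33

Networks + Databases + ML + Systems: credit hours 2 + 11 + 12 + 3 = 28 ≤ 29, interest score 5 + 17 + 8 + 3 = 33.
Networks + Crypto + Databases + Systems: credit hours 2 + 9 + 11 + 3 = 25 ≤ 29, interest score 5 + 7 + 17 + 3 = 32.
Best is Networks, Databases, ML, and Systems with total interest score 33.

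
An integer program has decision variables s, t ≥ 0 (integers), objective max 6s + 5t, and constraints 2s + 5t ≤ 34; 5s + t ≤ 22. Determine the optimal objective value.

The continuous relaxation peaks at (3.3, 5.48) with value 47.22; rounding to a feasible lattice point costs some objective.
(s,t)=(3,5): 2·3+5·5=31≤34, 5·3+1·5=20≤22, objective 43.
(s,t)=(2,6): 2·2+5·6=34≤34, 5·2+1·6=16≤22, objective 42.
(s,t)=(3,4): 2·3+5·4=26≤34, 5·3+1·4=19≤22, objective 38.
(s,t)=(2,5): 2·2+5·5=29≤34, 5·2+1·5=15≤22, objective 37.
Maximum is 43 at (s,t)=(3,5).

43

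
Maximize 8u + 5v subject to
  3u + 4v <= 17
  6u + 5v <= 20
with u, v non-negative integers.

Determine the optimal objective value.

Relaxing integrality, the LP optimum is 26.67 at (u,v) = (3.33, 0), which is not an integer point.
(u,v)=(3,0): 3·3+4·0=9≤17, 6·3+5·0=18≤20, objective 24.
(u,v)=(2,1): 3·2+4·1=10≤17, 6·2+5·1=17≤20, objective 21.
(u,v)=(2,0): 3·2+4·0=6≤17, 6·2+5·0=12≤20, objective 16.
Maximum is 24 at (u,v)=(3,0).

24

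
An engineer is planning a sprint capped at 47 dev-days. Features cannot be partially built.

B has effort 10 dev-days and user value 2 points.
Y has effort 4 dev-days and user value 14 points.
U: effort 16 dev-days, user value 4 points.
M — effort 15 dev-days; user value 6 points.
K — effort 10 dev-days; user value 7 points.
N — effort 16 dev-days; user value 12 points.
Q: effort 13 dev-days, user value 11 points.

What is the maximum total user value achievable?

This is an integer program with binary decision variables.
Y + M + K + N: effort 4 + 15 + 10 + 16 = 45 ≤ 47, user value 14 + 6 + 7 + 12 = 39.
B + Y + N + Q: effort 10 + 4 + 16 + 13 = 43 ≤ 47, user value 2 + 14 + 12 + 11 = 39.
Y + K + N + Q: effort 4 + 10 + 16 + 13 = 43 ≤ 47, user value 14 + 7 + 12 + 11 = 44.
Best is Y, K, N, and Q with total user value 44.

44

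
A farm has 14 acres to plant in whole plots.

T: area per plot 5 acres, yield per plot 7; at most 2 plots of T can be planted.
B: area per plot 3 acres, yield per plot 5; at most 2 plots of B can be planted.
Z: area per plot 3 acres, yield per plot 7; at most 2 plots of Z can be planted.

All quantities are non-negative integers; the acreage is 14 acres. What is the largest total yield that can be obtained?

This is a bounded integer knapsack.
Z has the best ratio (7/3); taking only Z gives at most 2×7 = 14 (stopped by the supply cap of 2).
Mixing does better — 1×T, 1×B, and 2×Z: area 14 ≤ 14, yield 1·7 + 1·5 + 2·7 = 26.

26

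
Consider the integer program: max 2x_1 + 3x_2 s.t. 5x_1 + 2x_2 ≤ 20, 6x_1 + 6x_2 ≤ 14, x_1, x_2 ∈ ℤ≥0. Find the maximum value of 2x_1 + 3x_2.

6

(x_1,x_2)=(0,2): 5·0+2·2=4≤20, 6·0+6·2=12≤14, objective 6.
(x_1,x_2)=(1,1): 5·1+2·1=7≤20, 6·1+6·1=12≤14, objective 5.
No feasible integer point exceeds 6.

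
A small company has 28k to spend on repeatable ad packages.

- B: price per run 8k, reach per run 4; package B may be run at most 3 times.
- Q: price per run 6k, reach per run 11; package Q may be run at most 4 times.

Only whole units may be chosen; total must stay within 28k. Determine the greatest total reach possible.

44

This is a bounded integer knapsack.
4×Q: price 24 ≤ 28, reach 4·11 = 44.
1×B and 3×Q: price 26 ≤ 28, reach 1·4 + 3·11 = 37.
Best is 44.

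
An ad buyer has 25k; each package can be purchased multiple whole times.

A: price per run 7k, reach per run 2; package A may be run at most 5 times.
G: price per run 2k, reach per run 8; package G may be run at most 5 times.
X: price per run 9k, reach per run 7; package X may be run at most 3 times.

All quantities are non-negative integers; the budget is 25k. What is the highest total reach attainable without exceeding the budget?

Take 5×G and 1×X: price 19 ≤ 25, reach 5·8 + 1·7 = 47.
G has the best ratio (8/2) and is taken to its limit of 5; remaining capacity is filled optimally with the others.

47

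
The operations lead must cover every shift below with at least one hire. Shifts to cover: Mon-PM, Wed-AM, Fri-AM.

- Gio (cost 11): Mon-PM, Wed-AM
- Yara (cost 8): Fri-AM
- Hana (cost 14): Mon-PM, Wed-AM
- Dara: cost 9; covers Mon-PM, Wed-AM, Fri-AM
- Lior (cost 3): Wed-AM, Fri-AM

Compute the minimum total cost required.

9

Dara alone covers Mon-PM, Wed-AM, Fri-AM — every shift.
Total cost: 9.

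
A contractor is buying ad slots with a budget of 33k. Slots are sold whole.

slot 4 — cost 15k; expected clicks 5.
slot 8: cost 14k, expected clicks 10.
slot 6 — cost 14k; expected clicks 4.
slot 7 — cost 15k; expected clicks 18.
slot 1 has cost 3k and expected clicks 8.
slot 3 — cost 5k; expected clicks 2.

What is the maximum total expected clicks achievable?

slot 8 + slot 7 + slot 1: cost 14 + 15 + 3 = 32 ≤ 33, expected clicks 10 + 18 + 8 = 36.
slot 4 + slot 7 + slot 1: cost 15 + 15 + 3 = 33 ≤ 33, expected clicks 5 + 18 + 8 = 31.
Best is slot 8, slot 7, and slot 1 with total expected clicks 36.

36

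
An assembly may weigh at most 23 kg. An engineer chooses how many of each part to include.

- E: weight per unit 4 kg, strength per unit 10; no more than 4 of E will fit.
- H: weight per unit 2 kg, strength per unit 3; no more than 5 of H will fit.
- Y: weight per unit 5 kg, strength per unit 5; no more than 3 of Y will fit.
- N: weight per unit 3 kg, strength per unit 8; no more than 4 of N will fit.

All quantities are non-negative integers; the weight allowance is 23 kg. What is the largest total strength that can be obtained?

4×E and 2×N: weight 22 ≤ 23, strength 4·10 + 2·8 = 56.
3×E, 1×H, and 3×N: weight 23 ≤ 23, strength 3·10 + 1·3 + 3·8 = 57.
Best is 57.

57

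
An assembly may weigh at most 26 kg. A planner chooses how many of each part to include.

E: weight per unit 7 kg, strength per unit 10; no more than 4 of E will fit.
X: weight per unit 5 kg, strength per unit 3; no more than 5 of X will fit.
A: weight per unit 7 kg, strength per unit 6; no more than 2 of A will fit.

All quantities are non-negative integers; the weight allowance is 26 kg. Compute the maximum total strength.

Take 3×E and 1×X: weight 26 ≤ 26, strength 3·10 + 1·3 = 33.
No other integer combination yields more.

33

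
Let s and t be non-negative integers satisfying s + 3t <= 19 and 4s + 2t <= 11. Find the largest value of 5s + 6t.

30

(s,t)=(0,5): 1·0+3·5=15≤19, 4·0+2·5=10≤11, objective 30.
(s,t)=(0,4): 1·0+3·4=12≤19, 4·0+2·4=8≤11, objective 24.
No feasible integer point exceeds 30.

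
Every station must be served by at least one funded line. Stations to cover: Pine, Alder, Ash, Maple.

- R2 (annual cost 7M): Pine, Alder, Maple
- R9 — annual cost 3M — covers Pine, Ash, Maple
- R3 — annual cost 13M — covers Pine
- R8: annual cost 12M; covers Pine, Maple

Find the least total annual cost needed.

10

Choose R2 and R9: together they cover Pine, Alder, Ash, Maple — every station.
Total annual cost: 7 + 3 = 10.
No cover costs less than 10.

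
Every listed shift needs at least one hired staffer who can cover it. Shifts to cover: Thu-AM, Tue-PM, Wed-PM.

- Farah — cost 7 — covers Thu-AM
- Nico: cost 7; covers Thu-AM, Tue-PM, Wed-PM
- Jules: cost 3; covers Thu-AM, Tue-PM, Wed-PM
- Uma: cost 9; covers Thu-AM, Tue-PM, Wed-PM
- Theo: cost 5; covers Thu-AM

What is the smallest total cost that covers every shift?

Jules alone covers Thu-AM, Tue-PM, Wed-PM — every shift.
Total cost: 3.
No cover costs less than 3.

3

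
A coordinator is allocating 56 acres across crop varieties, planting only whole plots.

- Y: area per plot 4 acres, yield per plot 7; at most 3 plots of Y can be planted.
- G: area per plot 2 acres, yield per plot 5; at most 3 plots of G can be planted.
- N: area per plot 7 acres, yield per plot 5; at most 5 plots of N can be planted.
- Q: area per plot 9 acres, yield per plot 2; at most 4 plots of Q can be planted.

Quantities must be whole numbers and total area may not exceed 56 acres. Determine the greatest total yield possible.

This is a bounded integer knapsack.
G has the best ratio (5/2); taking only G gives at most 3×5 = 15 (stopped by the supply cap of 3).
Mixing does better — 3×Y, 3×G, and 5×N: area 53 ≤ 56, yield 3·7 + 3·5 + 5·5 = 61.

61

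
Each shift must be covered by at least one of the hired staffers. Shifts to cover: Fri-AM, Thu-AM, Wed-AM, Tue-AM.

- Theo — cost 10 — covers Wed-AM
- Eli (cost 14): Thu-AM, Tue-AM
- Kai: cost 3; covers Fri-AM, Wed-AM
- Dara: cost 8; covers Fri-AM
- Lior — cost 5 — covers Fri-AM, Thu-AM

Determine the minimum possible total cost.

The greedy cost-per-new-shift heuristic would pick Kai, Lior, and Eli for 22, but a cheaper cover exists.
Choose Eli and Kai: together they cover Fri-AM, Thu-AM, Wed-AM, Tue-AM — every shift.
Total cost: 14 + 3 = 17.
No cover costs less than 17.

17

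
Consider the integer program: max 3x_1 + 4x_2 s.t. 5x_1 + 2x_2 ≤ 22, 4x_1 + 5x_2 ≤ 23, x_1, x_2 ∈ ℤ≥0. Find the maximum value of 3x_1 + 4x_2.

18

Relaxing integrality, the LP optimum is 18.40 at (x_1,x_2) = (0, 4.6), which is not an integer point.
(x_1,x_2)=(2,3): 5·2+2·3=16≤22, 4·2+5·3=23≤23, objective 18.
(x_1,x_2)=(3,2): 5·3+2·2=19≤22, 4·3+5·2=22≤23, objective 17.
(x_1,x_2)=(0,4): 5·0+2·4=8≤22, 4·0+5·4=20≤23, objective 16.
(x_1,x_2)=(1,3): 5·1+2·3=11≤22, 4·1+5·3=19≤23, objective 15.
No feasible integer point exceeds 18.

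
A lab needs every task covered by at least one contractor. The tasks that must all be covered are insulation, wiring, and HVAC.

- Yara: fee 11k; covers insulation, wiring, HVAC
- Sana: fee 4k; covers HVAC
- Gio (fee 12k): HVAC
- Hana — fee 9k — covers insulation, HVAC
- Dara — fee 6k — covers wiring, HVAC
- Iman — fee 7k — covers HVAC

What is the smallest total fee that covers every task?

This is an integer covering problem.
The greedy cost-per-new-task heuristic would pick Dara and Hana for 15, but a cheaper cover exists.
Yara alone covers insulation, wiring, HVAC — every task.
Total fee: 11.
No cover costs less than 11.

11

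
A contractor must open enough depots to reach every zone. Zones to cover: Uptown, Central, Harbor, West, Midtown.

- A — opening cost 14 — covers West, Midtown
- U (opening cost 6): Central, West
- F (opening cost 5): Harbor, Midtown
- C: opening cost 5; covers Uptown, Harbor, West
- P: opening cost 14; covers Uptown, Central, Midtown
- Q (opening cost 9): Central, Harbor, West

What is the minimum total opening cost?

16

This is an integer covering problem.
Choose U, F, and C: together they cover Uptown, Central, Harbor, West, Midtown — every zone.
Total opening cost: 6 + 5 + 5 = 16.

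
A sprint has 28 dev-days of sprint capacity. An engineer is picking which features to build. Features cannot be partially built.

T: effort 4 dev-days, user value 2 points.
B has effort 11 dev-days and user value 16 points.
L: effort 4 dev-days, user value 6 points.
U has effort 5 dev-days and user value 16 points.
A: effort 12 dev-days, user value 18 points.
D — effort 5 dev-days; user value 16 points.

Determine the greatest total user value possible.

Take L, U, A, and D: effort 4 + 5 + 12 + 5 = 26 ≤ 28, user value 6 + 16 + 18 + 16 = 56.
No other feasible combination does better.

56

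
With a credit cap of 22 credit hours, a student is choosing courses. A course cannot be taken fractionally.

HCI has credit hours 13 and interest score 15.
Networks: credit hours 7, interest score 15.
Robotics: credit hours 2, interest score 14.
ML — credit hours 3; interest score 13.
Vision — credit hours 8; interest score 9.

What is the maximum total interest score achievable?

This is an integer program with binary decision variables.
Networks + Robotics + ML + Vision: credit hours 7 + 2 + 3 + 8 = 20 ≤ 22, interest score 15 + 14 + 13 + 9 = 51.
Networks + Robotics + ML: credit hours 7 + 2 + 3 = 12 ≤ 22, interest score 15 + 14 + 13 = 42.
HCI + Networks + Robotics: credit hours 13 + 7 + 2 = 22 ≤ 22, interest score 15 + 15 + 14 = 44.
Best is Networks, Robotics, ML, and Vision with total interest score 51.

51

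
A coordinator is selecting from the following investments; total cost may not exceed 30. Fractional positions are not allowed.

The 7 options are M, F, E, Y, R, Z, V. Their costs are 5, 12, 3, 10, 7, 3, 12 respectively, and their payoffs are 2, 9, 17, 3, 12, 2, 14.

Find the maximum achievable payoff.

This is an integer program with binary decision variables.
E + R + Z + V: cost 3 + 7 + 3 + 12 = 25 ≤ 30, payoff 17 + 12 + 2 + 14 = 45.
M + E + R + Z + V: cost 5 + 3 + 7 + 3 + 12 = 30 ≤ 30, payoff 2 + 17 + 12 + 2 + 14 = 47.
M + E + R + V: cost 5 + 3 + 7 + 12 = 27 ≤ 30, payoff 2 + 17 + 12 + 14 = 45.
Best is M, E, R, Z, and V with total payoff 47.

47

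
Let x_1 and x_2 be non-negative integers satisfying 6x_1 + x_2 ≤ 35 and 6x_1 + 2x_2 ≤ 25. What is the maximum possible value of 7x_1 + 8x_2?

(x_1,x_2)=(0,12) is feasible, giving 96.
(x_1,x_2)=(0,11) is feasible, giving 88.
The best lattice point is (0,12), giving 96.

96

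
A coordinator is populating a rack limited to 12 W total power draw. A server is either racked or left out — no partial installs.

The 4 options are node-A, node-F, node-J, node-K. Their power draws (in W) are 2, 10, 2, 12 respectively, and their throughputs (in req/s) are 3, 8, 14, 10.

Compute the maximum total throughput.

node-J: power draw 2 ≤ 12, throughput 14.
node-F + node-J: power draw 10 + 2 = 12 ≤ 12, throughput 8 + 14 = 22.
node-A + node-J: power draw 2 + 2 = 4 ≤ 12, throughput 3 + 14 = 17.
Best is node-F and node-J with total throughput 22.

22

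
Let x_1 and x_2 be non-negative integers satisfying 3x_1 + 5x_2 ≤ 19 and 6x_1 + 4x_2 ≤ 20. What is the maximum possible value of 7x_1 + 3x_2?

(x_1,x_2)=(3,0) is feasible, giving 21.
(x_1,x_2)=(2,1) is feasible, giving 17.
The best lattice point is (3,0), giving 21.

21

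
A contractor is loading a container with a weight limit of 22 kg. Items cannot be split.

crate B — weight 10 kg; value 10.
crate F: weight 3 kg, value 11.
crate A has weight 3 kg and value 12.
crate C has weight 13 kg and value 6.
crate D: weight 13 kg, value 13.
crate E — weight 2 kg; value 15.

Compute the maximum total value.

Take crate F, crate A, crate D, and crate E: weight 3 + 3 + 13 + 2 = 21 ≤ 22, value 11 + 12 + 13 + 15 = 51.
No other feasible combination does better.

51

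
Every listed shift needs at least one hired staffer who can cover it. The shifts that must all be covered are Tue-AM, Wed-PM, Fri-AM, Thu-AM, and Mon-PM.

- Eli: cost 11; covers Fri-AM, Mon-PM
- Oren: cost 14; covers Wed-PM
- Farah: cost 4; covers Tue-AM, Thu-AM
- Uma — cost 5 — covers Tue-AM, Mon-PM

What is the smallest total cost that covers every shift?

29

The greedy cost-per-new-shift heuristic would pick Farah, Uma, Eli, and Oren for 34, but a cheaper cover exists.
Choose Eli, Oren, and Farah: together they cover Tue-AM, Wed-PM, Fri-AM, Thu-AM, Mon-PM — every shift.
Total cost: 11 + 14 + 4 = 29.
No cover costs less than 29.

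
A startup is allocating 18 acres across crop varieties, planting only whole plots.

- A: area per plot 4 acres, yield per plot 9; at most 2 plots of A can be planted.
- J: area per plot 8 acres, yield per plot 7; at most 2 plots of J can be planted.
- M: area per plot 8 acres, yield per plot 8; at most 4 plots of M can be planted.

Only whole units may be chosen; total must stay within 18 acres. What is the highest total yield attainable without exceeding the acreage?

This is a bounded integer knapsack.
A has the best ratio (9/4); taking only A gives at most 2×9 = 18 (stopped by the supply cap of 2).
Mixing does better — 2×A and 1×M: area 16 ≤ 18, yield 2·9 + 1·8 = 26.

26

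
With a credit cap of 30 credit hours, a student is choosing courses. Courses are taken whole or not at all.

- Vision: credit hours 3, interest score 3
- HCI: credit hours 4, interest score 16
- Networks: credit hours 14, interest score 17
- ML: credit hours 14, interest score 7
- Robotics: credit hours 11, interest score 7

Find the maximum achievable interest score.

40

Take HCI, Networks, and Robotics: credit hours 4 + 14 + 11 = 29 ≤ 30, interest score 16 + 17 + 7 = 40.
No other feasible combination does better.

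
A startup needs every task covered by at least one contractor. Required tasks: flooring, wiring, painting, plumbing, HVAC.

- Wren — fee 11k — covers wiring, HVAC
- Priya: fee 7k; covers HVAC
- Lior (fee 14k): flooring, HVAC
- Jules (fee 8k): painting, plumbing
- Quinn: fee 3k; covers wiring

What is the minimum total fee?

25

This is an integer covering problem.
The greedy cost-per-new-task heuristic would pick Quinn, Jules, Priya, and Lior for 32, but a cheaper cover exists.
Choose Lior, Jules, and Quinn: together they cover flooring, wiring, painting, plumbing, HVAC — every task.
Total fee: 14 + 8 + 3 = 25.
No cover costs less than 25.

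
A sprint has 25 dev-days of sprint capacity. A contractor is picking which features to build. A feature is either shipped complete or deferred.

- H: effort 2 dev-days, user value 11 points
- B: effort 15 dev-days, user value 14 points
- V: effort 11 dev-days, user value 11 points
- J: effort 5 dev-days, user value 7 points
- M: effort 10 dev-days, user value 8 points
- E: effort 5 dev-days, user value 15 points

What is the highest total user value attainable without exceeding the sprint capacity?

Allowing fractional choices, the relaxed optimum would be about 45.9, but features are indivisible.
H + B + E: effort 2 + 15 + 5 = 22 ≤ 25, user value 11 + 14 + 15 = 40.
H + J + M + E: effort 2 + 5 + 10 + 5 = 22 ≤ 25, user value 11 + 7 + 8 + 15 = 41.
H + V + J + E: effort 2 + 11 + 5 + 5 = 23 ≤ 25, user value 11 + 11 + 7 + 15 = 44.
Best is H, V, J, and E with total user value 44.

44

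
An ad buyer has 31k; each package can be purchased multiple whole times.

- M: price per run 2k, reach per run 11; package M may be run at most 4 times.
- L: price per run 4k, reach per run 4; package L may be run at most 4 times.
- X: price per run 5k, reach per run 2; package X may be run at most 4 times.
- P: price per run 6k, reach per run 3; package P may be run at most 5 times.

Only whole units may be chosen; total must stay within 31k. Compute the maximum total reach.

63

4×M, 4×L, and 1×X: price 29 ≤ 31, reach 4·11 + 4·4 + 1·2 = 62.
4×M, 4×L, and 1×P: price 30 ≤ 31, reach 4·11 + 4·4 + 1·3 = 63.
Best is 63.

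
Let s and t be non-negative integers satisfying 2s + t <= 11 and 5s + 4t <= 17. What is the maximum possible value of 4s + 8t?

32

The continuous relaxation peaks at (0, 4.25) with value 34.00; rounding to a feasible lattice point costs some objective.
(s,t)=(0,4): 2·0+1·4=4≤11, 5·0+4·4=16≤17, objective 32.
(s,t)=(1,3): 2·1+1·3=5≤11, 5·1+4·3=17≤17, objective 28.
The best lattice point is (0,4), giving 32.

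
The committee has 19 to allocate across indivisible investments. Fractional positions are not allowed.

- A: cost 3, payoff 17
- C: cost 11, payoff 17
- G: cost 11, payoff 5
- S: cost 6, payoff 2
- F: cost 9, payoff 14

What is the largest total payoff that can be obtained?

A + S + F: cost 3 + 6 + 9 = 18 ≤ 19, payoff 17 + 2 + 14 = 33.
A + F: cost 3 + 9 = 12 ≤ 19, payoff 17 + 14 = 31.
A + C: cost 3 + 11 = 14 ≤ 19, payoff 17 + 17 = 34.
Best is A and C with total payoff 34.

34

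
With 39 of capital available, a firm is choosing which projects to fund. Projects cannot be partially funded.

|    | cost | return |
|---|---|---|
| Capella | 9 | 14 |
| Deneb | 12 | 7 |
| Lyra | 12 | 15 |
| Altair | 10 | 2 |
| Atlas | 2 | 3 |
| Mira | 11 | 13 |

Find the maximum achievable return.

Allowing fractional choices, the relaxed optimum would be about 47.9, but projects are indivisible.
Capella + Lyra + Mira: cost 9 + 12 + 11 = 32 ≤ 39, return 14 + 15 + 13 = 42.
Capella + Deneb + Lyra + Atlas: cost 9 + 12 + 12 + 2 = 35 ≤ 39, return 14 + 7 + 15 + 3 = 39.
Capella + Lyra + Atlas + Mira: cost 9 + 12 + 2 + 11 = 34 ≤ 39, return 14 + 15 + 3 + 13 = 45.
Best is Capella, Lyra, Atlas, and Mira with total return 45.

45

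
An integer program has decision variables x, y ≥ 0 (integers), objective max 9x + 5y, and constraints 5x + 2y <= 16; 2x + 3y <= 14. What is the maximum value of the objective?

33

The continuous relaxation peaks at (1.82, 3.45) with value 33.64; rounding to a feasible lattice point costs some objective.
(x,y)=(2,3) is feasible, giving 33.
(x,y)=(1,4) is feasible, giving 29.
(x,y)=(2,2) is feasible, giving 28.
No feasible integer point exceeds 33.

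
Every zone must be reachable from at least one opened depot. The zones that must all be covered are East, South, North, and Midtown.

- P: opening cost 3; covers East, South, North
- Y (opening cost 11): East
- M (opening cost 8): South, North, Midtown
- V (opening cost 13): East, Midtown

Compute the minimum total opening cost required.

Choose P and M: together they cover East, South, North, Midtown — every zone.
Total opening cost: 3 + 8 = 11.
No cover costs less than 11.

11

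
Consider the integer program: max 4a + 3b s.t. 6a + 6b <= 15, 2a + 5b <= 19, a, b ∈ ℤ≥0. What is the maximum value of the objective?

(a,b)=(2,0): 6·2+6·0=12≤15, 2·2+5·0=4≤19, objective 8.
(a,b)=(1,1): 6·1+6·1=12≤15, 2·1+5·1=7≤19, objective 7.
(a,b)=(1,0): 6·1+6·0=6≤15, 2·1+5·0=2≤19, objective 4.
No feasible integer point exceeds 8.

8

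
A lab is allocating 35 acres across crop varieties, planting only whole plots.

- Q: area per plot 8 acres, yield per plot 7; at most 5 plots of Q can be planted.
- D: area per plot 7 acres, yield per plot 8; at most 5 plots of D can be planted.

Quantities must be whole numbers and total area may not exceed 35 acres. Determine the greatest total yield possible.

40

Take 5×D: area 35 ≤ 35, yield 5·8 = 40.
D has the best ratio (8/7) and is taken to its limit of 5; remaining capacity is filled optimally with the others.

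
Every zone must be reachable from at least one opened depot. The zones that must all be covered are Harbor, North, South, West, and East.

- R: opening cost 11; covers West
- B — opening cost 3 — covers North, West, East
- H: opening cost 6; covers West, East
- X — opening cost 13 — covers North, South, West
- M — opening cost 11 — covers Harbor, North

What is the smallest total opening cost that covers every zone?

27

Choose B, X, and M: together they cover Harbor, North, South, West, East — every zone.
Total opening cost: 3 + 13 + 11 = 27.
No cover costs less than 27.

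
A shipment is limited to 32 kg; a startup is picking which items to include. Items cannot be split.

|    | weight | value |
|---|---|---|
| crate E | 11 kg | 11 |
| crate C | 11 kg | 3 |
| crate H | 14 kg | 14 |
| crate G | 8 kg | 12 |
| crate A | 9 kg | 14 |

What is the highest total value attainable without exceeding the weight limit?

crate E + crate G + crate A: weight 11 + 8 + 9 = 28 ≤ 32, value 11 + 12 + 14 = 37.
crate H + crate G + crate A: weight 14 + 8 + 9 = 31 ≤ 32, value 14 + 12 + 14 = 40.
Best is crate H, crate G, and crate A with total value 40.

40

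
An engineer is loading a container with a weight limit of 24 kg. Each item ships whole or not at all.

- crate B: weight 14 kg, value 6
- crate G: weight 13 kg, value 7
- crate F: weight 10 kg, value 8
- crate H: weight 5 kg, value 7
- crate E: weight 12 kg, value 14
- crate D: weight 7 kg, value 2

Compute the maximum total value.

23

Treat it as a binary knapsack problem.
Allowing fractional choices, the relaxed optimum would be about 26.6, but items are indivisible.
crate H + crate E: weight 5 + 12 = 17 ≤ 24, value 7 + 14 = 21.
crate F + crate E: weight 10 + 12 = 22 ≤ 24, value 8 + 14 = 22.
crate H + crate E + crate D: weight 5 + 12 + 7 = 24 ≤ 24, value 7 + 14 + 2 = 23.
Best is crate H, crate E, and crate D with total value 23.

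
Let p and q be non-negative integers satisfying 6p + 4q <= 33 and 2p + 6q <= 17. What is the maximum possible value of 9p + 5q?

45

The continuous relaxation peaks at (5.5, 0) with value 49.50; rounding to a feasible lattice point costs some objective.
(p,q)=(5,0): 6·5+4·0=30≤33, 2·5+6·0=10≤17, objective 45.
(p,q)=(4,1): 6·4+4·1=28≤33, 2·4+6·1=14≤17, objective 41.
(p,q)=(4,0): 6·4+4·0=24≤33, 2·4+6·0=8≤17, objective 36.
No feasible integer point exceeds 45.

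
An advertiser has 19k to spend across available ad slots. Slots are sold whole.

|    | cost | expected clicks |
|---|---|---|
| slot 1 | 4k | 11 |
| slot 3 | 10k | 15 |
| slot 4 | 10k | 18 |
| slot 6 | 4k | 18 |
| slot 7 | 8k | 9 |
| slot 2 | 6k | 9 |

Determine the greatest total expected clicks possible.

Allowing fractional choices, the relaxed optimum would be about 48.5, but ad slots are indivisible.
slot 1 + slot 4 + slot 6: cost 4 + 10 + 4 = 18 ≤ 19, expected clicks 11 + 18 + 18 = 47.
slot 1 + slot 3 + slot 6: cost 4 + 10 + 4 = 18 ≤ 19, expected clicks 11 + 15 + 18 = 44.
slot 1 + slot 6 + slot 2: cost 4 + 4 + 6 = 14 ≤ 19, expected clicks 11 + 18 + 9 = 38.
Best is slot 1, slot 4, and slot 6 with total expected clicks 47.

47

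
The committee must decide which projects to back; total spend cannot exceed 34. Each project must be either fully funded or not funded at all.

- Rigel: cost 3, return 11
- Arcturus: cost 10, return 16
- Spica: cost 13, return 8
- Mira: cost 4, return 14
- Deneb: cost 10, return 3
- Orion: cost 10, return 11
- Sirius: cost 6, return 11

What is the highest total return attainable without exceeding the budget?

63

Rigel + Arcturus + Mira + Deneb + Sirius: cost 3 + 10 + 4 + 10 + 6 = 33 ≤ 34, return 11 + 16 + 14 + 3 + 11 = 55.
Rigel + Arcturus + Mira + Sirius: cost 3 + 10 + 4 + 6 = 23 ≤ 34, return 11 + 16 + 14 + 11 = 52.
Rigel + Arcturus + Mira + Orion + Sirius: cost 3 + 10 + 4 + 10 + 6 = 33 ≤ 34, return 11 + 16 + 14 + 11 + 11 = 63.
Best is Rigel, Arcturus, Mira, Orion, and Sirius with total return 63.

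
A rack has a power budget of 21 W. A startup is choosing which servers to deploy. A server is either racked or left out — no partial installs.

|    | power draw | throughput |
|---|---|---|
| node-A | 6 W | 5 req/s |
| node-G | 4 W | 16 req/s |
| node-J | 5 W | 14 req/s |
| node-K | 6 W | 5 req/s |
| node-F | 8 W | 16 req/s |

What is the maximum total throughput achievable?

46

Allowing fractional choices, the relaxed optimum would be about 49.3, but servers are indivisible.
node-A + node-G + node-J + node-K: power draw 6 + 4 + 5 + 6 = 21 ≤ 21, throughput 5 + 16 + 14 + 5 = 40.
node-G + node-J + node-F: power draw 4 + 5 + 8 = 17 ≤ 21, throughput 16 + 14 + 16 = 46.
Best is node-G, node-J, and node-F with total throughput 46.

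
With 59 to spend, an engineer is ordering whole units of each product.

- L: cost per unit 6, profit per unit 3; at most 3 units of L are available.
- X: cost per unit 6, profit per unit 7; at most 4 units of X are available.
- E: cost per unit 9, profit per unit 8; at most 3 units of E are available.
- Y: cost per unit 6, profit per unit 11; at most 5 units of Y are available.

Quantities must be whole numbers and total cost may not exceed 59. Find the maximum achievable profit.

84

This is a bounded integer knapsack.
3×X, 1×E, and 5×Y: cost 57 ≤ 59, profit 3·7 + 1·8 + 5·11 = 84.
4×X and 5×Y: cost 54 ≤ 59, profit 4·7 + 5·11 = 83.
Best is 84.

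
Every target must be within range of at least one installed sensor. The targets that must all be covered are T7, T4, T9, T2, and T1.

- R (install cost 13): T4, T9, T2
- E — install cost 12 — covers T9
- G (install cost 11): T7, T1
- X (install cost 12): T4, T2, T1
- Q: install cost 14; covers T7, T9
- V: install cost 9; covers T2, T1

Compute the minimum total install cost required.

24

This is an integer covering problem.
Choose R and G: together they cover T7, T4, T9, T2, T1 — every target.
Total install cost: 13 + 11 = 24.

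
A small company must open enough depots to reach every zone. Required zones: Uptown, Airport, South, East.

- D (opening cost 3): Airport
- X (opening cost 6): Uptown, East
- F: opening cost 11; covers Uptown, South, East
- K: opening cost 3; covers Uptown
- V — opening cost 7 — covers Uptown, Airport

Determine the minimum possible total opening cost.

14

The greedy cost-per-new-zone heuristic would pick D, X, and F for 20, but a cheaper cover exists.
Choose D and F: together they cover Uptown, Airport, South, East — every zone.
Total opening cost: 3 + 11 = 14.
No cover costs less than 14.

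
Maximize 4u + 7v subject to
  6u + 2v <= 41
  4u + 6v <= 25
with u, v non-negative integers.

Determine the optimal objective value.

(u,v)=(0,4) is feasible, giving 28.
(u,v)=(1,3) is feasible, giving 25.
(u,v)=(0,3) is feasible, giving 21.
No feasible integer point exceeds 28.

28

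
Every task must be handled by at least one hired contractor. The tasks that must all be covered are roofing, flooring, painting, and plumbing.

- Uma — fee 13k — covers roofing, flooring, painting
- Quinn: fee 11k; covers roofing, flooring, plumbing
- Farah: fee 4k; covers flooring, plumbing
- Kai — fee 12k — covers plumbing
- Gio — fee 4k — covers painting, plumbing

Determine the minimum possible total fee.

The greedy cost-per-new-task heuristic would pick Farah, Gio, and Quinn for 19, but a cheaper cover exists.
Choose Quinn and Gio: together they cover roofing, flooring, painting, plumbing — every task.
Total fee: 11 + 4 = 15.
No cover costs less than 15.

15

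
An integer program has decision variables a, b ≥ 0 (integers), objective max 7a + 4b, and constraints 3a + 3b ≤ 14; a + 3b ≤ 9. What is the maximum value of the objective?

Relaxing integrality, the LP optimum is 32.67 at (a,b) = (4.67, 0), which is not an integer point.
(a,b)=(4,0): 3·4+3·0=12≤14, 1·4+3·0=4≤9, objective 28.
(a,b)=(3,1): 3·3+3·1=12≤14, 1·3+3·1=6≤9, objective 25.
(a,b)=(3,0): 3·3+3·0=9≤14, 1·3+3·0=3≤9, objective 21.
The best lattice point is (4,0), giving 28.

28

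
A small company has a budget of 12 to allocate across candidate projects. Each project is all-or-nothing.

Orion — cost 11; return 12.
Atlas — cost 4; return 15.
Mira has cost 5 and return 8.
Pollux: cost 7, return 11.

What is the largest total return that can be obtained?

Atlas + Mira: cost 4 + 5 = 9 ≤ 12, return 15 + 8 = 23.
Mira + Pollux: cost 5 + 7 = 12 ≤ 12, return 8 + 11 = 19.
Atlas + Pollux: cost 4 + 7 = 11 ≤ 12, return 15 + 11 = 26.
Best is Atlas and Pollux with total return 26.

26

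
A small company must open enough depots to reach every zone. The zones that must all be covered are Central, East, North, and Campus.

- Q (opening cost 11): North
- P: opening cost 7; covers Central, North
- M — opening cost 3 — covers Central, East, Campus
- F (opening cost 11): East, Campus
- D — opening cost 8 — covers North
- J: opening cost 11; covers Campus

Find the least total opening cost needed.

10

Choose P and M: together they cover Central, East, North, Campus — every zone.
Total opening cost: 7 + 3 = 10.
No cover costs less than 10.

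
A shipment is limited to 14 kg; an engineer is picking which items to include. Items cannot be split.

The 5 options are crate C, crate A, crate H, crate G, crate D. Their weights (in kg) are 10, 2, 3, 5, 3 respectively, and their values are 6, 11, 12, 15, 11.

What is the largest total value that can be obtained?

This is a 0-1 knapsack instance.
crate A + crate H + crate G: weight 2 + 3 + 5 = 10 ≤ 14, value 11 + 12 + 15 = 38.
crate A + crate H + crate G + crate D: weight 2 + 3 + 5 + 3 = 13 ≤ 14, value 11 + 12 + 15 + 11 = 49.
Best is crate A, crate H, crate G, and crate D with total value 49.

49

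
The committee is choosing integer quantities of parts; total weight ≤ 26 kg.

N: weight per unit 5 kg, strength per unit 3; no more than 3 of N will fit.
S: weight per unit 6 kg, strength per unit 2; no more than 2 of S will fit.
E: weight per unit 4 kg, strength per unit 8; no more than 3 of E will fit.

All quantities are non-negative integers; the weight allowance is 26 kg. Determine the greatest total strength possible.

30

2×N and 3×E: weight 22 ≤ 26, strength 2·3 + 3·8 = 30.
1×N, 1×S, and 3×E: weight 23 ≤ 26, strength 1·3 + 1·2 + 3·8 = 29.
Best is 30.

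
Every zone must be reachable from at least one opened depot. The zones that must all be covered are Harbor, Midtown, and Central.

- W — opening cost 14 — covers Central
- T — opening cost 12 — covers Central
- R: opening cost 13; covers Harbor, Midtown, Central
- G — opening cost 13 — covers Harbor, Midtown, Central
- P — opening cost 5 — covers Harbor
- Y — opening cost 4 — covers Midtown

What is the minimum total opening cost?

13

This is a weighted set-cover instance.
The greedy cost-per-new-zone heuristic would pick Y, P, and T for 21, but a cheaper cover exists.
R alone covers Harbor, Midtown, Central — every zone.
Total opening cost: 13.
No cover costs less than 13.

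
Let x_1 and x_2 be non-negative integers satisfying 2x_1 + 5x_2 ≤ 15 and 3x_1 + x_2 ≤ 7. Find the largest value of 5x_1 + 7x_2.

21

The continuous relaxation peaks at (1.54, 2.38) with value 24.38; rounding to a feasible lattice point costs some objective.
(x_1,x_2)=(0,3): 2·0+5·3=15≤15, 3·0+1·3=3≤7, objective 21.
(x_1,x_2)=(1,2): 2·1+5·2=12≤15, 3·1+1·2=5≤7, objective 19.
(x_1,x_2)=(2,1): 2·2+5·1=9≤15, 3·2+1·1=7≤7, objective 17.
No feasible integer point exceeds 21.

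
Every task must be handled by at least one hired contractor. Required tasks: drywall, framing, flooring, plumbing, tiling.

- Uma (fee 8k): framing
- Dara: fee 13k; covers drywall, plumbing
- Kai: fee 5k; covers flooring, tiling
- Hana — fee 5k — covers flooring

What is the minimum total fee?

Choose Uma, Dara, and Kai: together they cover drywall, framing, flooring, plumbing, tiling — every task.
Total fee: 8 + 13 + 5 = 26.
No cover costs less than 26.

26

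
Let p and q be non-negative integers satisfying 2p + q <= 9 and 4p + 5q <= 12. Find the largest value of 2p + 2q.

(p,q)=(3,0): 2·3+1·0=6≤9, 4·3+5·0=12≤12, objective 6.
(p,q)=(2,0): 2·2+1·0=4≤9, 4·2+5·0=8≤12, objective 4.
The best lattice point is (3,0), giving 6.

6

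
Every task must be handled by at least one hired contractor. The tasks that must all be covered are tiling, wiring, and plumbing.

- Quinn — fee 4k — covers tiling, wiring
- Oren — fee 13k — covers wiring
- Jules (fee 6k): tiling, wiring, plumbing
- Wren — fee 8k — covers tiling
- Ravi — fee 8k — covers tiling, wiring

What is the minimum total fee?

6

Jules alone covers tiling, wiring, plumbing — every task.
Total fee: 6.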